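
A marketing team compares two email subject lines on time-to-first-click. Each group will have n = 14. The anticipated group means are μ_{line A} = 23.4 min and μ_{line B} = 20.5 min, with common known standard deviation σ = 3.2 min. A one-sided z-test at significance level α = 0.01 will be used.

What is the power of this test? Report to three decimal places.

Power ≈ 0.528

Standardized effect: d = |μ_{line A} − μ_{line B}| / σ = |23.4 − 20.5| / 3.2 = 0.9062
Noncentrality parameter: δ = d·√(n/2) = 0.9062 × √(14/2) = 2.3977
Critical value for a one-sided test at α = 0.01: z_α = 2.326.
Power = P(Z > 2.326 − δ) = Φ(0.071) = 0.5284.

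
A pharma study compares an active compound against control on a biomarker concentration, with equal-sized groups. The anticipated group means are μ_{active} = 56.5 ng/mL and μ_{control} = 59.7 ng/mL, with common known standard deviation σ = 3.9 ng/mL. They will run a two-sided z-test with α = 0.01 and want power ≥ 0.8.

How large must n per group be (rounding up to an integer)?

Standardized effect: d = |μ_{active} − μ_{control}| / σ = |56.5 − 59.7| / 3.9 = 0.8205
For power 0.8 need Φ(δ − z_{0.005}) = 0.8, so δ = z_{0.005} + z_{0.20} = 2.576 + 0.842 = 3.417.
(For δ > 0 the lower-tail rejection region contributes negligibly to power, so the one-term inversion is standard.)
δ = d·√(n/2) ⇒ n = 2(δ/d)² = 2 × (3.417 / 0.8205)² = 34.69.
Rounding up, n = 35 per group.

n = 35 per group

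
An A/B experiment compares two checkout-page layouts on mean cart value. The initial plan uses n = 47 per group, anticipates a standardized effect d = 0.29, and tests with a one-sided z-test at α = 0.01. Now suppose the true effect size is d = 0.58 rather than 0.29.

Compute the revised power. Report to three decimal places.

With d = 0.58: δ = d·√(n/2) = 0.58 × √(47/2) = 2.8117. Critical value z_{0.01} = 2.326.
Revised power = P(Z > 2.326 − δ) = Φ(0.485) = 0.6863.

Power ≈ 0.686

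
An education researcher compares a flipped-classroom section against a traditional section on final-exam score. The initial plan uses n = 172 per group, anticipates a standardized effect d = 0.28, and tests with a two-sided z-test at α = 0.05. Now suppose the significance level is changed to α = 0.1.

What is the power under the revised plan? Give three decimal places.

Power ≈ 0.829

δ = d·√(n/2) = 0.28 × √(172/2) = 2.5966 (unchanged). New critical value: z_{0.05} = 1.645.
Revised power = Φ(δ − 1.645) + Φ(−δ − 1.645) = Φ(0.952) + Φ(-4.241) = 0.8294 + 0.0000 = 0.8294.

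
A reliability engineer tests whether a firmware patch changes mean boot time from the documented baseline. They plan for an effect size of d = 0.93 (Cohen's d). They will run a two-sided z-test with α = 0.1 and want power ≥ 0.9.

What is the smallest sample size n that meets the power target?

n = 10

For power 0.9 need Φ(δ − z_{0.05}) = 0.9, so δ = z_{0.05} + z_{0.10} = 1.645 + 1.282 = 2.926.
(For δ > 0 the lower-tail rejection region contributes negligibly to power, so the one-term inversion is standard.)
δ = d·√n ⇒ n = (δ/d)² = (2.926 / 0.93)² = 9.90.
Round up to the next whole unit.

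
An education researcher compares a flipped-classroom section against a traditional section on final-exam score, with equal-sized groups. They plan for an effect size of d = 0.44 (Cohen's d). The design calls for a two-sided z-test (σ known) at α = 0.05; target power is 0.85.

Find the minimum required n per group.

n = 93 per group

For power 0.85 need Φ(δ − z_{0.025}) = 0.85, so δ = z_{0.025} + z_{0.15} = 1.960 + 1.036 = 2.996.
(The Φ(−δ − z_{α/2}) term is vanishingly small for δ > 0 and is dropped in the standard sample-size formula.)
δ = d·√(n/2) ⇒ n = 2(δ/d)² = 2 × (2.996 / 0.44)² = 92.75.
Rounding up, n = 93 per group.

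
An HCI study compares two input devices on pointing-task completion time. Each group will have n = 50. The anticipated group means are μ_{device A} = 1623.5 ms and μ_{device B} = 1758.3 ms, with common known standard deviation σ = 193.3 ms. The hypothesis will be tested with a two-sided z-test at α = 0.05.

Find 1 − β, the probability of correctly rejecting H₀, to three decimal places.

Power ≈ 0.937

Standardized effect: d = |μ_{device A} − μ_{device B}| / σ = |1623.5 − 1758.3| / 193.3 = 0.6974
Noncentrality parameter: δ = d·√(n/2) = 0.6974 × √(50/2) = 3.4868
Critical value for a two-sided test at α = 0.05: z_{α/2} = 1.960.
Power = Φ(δ − 1.960) + Φ(−δ − 1.960) = Φ(1.527) + Φ(-5.447) = 0.9366 + 0.0000 = 0.9366.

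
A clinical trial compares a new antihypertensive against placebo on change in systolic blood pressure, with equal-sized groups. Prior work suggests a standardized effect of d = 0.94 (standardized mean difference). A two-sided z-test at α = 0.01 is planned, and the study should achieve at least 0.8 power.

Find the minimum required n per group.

For power 0.8 need Φ(δ − z_{0.005}) = 0.8, so δ = z_{0.005} + z_{0.20} = 2.576 + 0.842 = 3.417.
(For δ > 0 the lower-tail rejection region contributes negligibly to power, so the one-term inversion is standard.)
δ = d·√(n/2) ⇒ n = 2(δ/d)² = 2 × (3.417 / 0.94)² = 26.43.
Rounding up, n = 27 per group.

n = 27 per group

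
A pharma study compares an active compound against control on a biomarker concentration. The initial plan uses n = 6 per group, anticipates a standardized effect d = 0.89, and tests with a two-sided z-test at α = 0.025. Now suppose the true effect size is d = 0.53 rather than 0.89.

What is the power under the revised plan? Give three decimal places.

With d = 0.53: δ = d·√(n/2) = 0.53 × √(6/2) = 0.9180. Critical value z_{0.0125} = 2.241.
Revised power = Φ(δ − 2.241) + Φ(−δ − 2.241) = Φ(-1.323) + Φ(-3.159) = 0.0928 + 0.0008 = 0.0936.

Power ≈ 0.094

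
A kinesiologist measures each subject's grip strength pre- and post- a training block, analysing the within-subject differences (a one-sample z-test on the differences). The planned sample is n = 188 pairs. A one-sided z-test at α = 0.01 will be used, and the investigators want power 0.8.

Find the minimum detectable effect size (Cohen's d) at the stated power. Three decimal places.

d ≈ 0.231

Required noncentrality: δ = z_{0.01} + z_{0.20} = 2.326 + 0.842 = 3.168.
δ = d·√n ⇒ d = δ/√n = 3.168/√188 = 0.2310.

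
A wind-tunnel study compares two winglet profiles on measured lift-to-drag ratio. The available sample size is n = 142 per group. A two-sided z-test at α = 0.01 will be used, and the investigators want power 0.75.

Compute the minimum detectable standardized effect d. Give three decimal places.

d ≈ 0.386

Required noncentrality: δ = z_{0.005} + z_{0.25} = 2.576 + 0.674 = 3.250.
(The second rejection-region term Φ(−δ − z_{α/2}) is negligible and dropped.)
δ = d·√(n/2) ⇒ d = δ/√(n/2) = 3.250/√(142/2) = 0.3857.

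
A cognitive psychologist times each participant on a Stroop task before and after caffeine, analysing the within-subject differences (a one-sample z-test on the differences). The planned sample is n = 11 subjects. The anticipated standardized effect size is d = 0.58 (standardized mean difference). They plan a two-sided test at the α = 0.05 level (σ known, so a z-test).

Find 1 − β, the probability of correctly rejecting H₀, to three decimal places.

Noncentrality parameter: δ = d·√n = 0.58 × √11 = 1.9236
Critical value for a two-sided test at α = 0.05: z_{α/2} = 1.960.
Power = Φ(δ − 1.960) + Φ(−δ − 1.960) = Φ(-0.036) + Φ(-3.884) = 0.4855 + 0.0001 = 0.4856.

Power ≈ 0.486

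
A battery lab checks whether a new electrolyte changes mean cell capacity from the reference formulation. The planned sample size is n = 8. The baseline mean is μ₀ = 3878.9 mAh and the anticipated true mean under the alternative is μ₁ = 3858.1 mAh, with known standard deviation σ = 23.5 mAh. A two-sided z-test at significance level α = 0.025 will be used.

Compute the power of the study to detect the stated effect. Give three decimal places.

Standardized effect: d = |μ₁ − μ₀| / σ = |3858.1 − 3878.9| / 23.5 = 0.8851
Noncentrality parameter: λ = d·√n = 0.8851 × √8 = 2.5035
Two-sided α = 0.025 → critical value z_{0.0125} = 2.241.
Power = Φ(λ − 2.241) + Φ(−λ − 2.241) = Φ(0.262) + Φ(-4.745) = 0.6034 + 0.0000 = 0.6034.

Power ≈ 0.603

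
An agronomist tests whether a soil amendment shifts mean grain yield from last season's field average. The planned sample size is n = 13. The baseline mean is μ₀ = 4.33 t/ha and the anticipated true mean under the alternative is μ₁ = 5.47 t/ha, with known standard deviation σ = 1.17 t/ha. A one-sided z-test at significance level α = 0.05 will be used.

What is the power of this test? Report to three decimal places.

Standardized effect: d = |μ₁ − μ₀| / σ = |5.47 − 4.33| / 1.17 = 0.9744
Noncentrality parameter: δ = d·√n = 0.9744 × √13 = 3.5131
One-sided α = 0.05 → critical value z_{0.05} = 1.645.
Power = P(Z > 1.645 − δ) = Φ(1.868) = 0.9691.

Power ≈ 0.969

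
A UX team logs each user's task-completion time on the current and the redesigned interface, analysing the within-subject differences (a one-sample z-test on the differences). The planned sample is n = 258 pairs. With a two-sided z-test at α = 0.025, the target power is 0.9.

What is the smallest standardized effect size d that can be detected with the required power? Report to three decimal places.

Required noncentrality: δ = z_{0.0125} + z_{0.10} = 2.241 + 1.282 = 3.523.
(Lower-tail contribution to power is negligible for δ > 0.)
δ = d·√n ⇒ d = δ/√n = 3.523/√258 = 0.2193.

d ≈ 0.219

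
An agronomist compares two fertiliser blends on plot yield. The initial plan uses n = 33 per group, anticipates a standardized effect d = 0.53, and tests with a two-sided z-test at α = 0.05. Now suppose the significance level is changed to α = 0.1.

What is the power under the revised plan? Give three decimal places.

Power ≈ 0.694

δ = d·√(n/2) = 0.53 × √(33/2) = 2.1529 (unchanged). New critical value: z_{0.05} = 1.645.
Revised power = Φ(δ − 1.645) + Φ(−δ − 1.645) = Φ(0.508) + Φ(-3.798) = 0.6943 + 0.0001 = 0.6944.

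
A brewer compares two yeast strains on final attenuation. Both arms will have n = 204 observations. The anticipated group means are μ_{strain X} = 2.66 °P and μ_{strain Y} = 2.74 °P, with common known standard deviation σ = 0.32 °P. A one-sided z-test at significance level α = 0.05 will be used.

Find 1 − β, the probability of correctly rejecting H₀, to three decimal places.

Standardized effect: d = |μ_{strain X} − μ_{strain Y}| / σ = |2.66 − 2.74| / 0.32 = 0.2500
Noncentrality parameter: δ = d·√(n/2) = 0.2500 × √(204/2) = 2.5249
Critical value for a one-sided test at α = 0.05: z_α = 1.645.
Power = P(Z > 1.645 − δ) = Φ(0.880) = 0.8106.

Power ≈ 0.811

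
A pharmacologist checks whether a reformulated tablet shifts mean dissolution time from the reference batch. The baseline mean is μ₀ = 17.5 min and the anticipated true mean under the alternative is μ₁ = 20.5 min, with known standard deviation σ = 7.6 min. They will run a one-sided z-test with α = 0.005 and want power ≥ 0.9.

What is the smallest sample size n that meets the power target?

n = 96

Standardized effect: d = |μ₁ − μ₀| / σ = |20.5 − 17.5| / 7.6 = 0.3947
Set Φ(δ − 2.576) = 0.9; then δ − 2.576 = Φ⁻¹(0.9) = 1.282, giving δ = 3.857.
δ = d·√n ⇒ n = (δ/d)² = (3.857 / 0.3947)² = 95.49.
Rounding up, n = 96.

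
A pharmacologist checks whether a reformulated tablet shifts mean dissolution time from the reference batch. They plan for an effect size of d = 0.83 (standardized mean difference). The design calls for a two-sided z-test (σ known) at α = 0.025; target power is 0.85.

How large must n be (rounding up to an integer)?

n = 16

Set Φ(δ − 2.241) = 0.85; then δ − 2.241 = Φ⁻¹(0.85) = 1.036, giving δ = 3.278.
(For δ > 0 the lower-tail rejection region contributes negligibly to power, so the one-term inversion is standard.)
δ = d·√n ⇒ n = (δ/d)² = (3.278 / 0.83)² = 15.60.
Rounding up, n = 16.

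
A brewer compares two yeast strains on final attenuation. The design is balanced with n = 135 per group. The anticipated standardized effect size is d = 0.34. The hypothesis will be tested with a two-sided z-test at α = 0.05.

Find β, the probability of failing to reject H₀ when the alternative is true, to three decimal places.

β ≈ 0.202

Noncentrality parameter: δ = d·√(n/2) = 0.34 × √(135/2) = 2.7934
Critical value for a two-sided test at α = 0.05: z_{α/2} = 1.960.
Power = Φ(δ − 1.960) + Φ(−δ − 1.960) = Φ(0.833) + Φ(-4.753) = 0.7977 + 0.0000 = 0.7977.
Type II error: β = 1 − power = 1 − 0.7977 = 0.2023.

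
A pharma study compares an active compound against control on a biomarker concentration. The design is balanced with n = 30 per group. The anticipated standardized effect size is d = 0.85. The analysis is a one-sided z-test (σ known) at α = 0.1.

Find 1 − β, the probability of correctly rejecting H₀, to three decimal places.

Power ≈ 0.978

Noncentrality parameter: δ = d·√(n/2) = 0.85 × √(30/2) = 3.2920
Critical value for a one-sided test at α = 0.1: z_α = 1.282.
Power = P(Z > 1.282 − δ) = Φ(2.010) = 0.9778.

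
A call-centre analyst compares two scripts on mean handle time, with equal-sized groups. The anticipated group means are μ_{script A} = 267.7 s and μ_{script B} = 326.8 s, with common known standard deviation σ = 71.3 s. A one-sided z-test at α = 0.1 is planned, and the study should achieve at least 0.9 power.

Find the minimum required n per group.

n = 20 per group

Standardized effect: d = |μ_{script A} − μ_{script B}| / σ = |267.7 − 326.8| / 71.3 = 0.8289
Set Φ(δ − 1.282) = 0.9; then δ − 1.282 = Φ⁻¹(0.9) = 1.282, giving δ = 2.563.
δ = d·√(n/2) ⇒ n = 2(δ/d)² = 2 × (2.563 / 0.8289)² = 19.12.
Rounding up, n = 20 per group.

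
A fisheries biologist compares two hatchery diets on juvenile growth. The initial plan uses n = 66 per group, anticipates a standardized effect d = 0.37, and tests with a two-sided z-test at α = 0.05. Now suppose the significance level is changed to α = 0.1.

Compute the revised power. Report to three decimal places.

δ = d·√(n/2) = 0.37 × √(66/2) = 2.1255 (unchanged). New critical value: z_{0.05} = 1.645.
Revised power = Φ(δ − 1.645) + Φ(−δ − 1.645) = Φ(0.481) + Φ(-3.770) = 0.6846 + 0.0001 = 0.6847.

Power ≈ 0.685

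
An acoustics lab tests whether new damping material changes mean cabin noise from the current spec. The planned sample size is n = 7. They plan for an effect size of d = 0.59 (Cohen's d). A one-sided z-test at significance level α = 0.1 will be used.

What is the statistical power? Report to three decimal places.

Noncentrality parameter: δ = d·√n = 0.59 × √7 = 1.5610
One-sided α = 0.1 → critical value z_{0.1} = 1.282.
Power = P(Z > 1.282 − δ) = Φ(0.279) = 0.6100.

Power ≈ 0.610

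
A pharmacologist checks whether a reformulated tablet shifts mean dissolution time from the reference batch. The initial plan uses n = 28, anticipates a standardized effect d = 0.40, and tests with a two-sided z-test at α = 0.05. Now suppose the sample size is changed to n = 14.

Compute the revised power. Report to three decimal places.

Power ≈ 0.322

With n = 14: δ = d·√n = 0.40 × √14 = 1.4967. Critical value z_{0.025} = 1.960.
Revised power = Φ(δ − 1.960) + Φ(−δ − 1.960) = Φ(-0.463) + Φ(-3.457) = 0.3216 + 0.0003 = 0.3218.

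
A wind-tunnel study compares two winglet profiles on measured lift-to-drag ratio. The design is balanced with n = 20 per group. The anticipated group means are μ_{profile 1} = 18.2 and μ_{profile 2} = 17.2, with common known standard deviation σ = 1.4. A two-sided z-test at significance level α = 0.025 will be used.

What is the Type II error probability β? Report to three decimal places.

β ≈ 0.493

Standardized effect: d = |μ_{profile 1} − μ_{profile 2}| / σ = |18.2 − 17.2| / 1.4 = 0.7143
Noncentrality parameter: δ = d·√(n/2) = 0.7143 × √(20/2) = 2.2588
Critical value for a two-sided test at α = 0.025: z_{α/2} = 2.241.
Power = Φ(δ − 2.241) + Φ(−δ − 2.241) = Φ(0.017) + Φ(-4.500) = 0.5069 + 0.0000 = 0.5069.
Type II error: β = 1 − power = 1 − 0.5069 = 0.4931.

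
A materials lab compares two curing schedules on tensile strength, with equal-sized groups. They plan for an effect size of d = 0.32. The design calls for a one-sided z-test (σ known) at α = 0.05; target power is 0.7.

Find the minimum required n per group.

Set Φ(δ − 1.645) = 0.7; then δ − 1.645 = Φ⁻¹(0.7) = 0.524, giving δ = 2.169.
δ = d·√(n/2) ⇒ n = 2(δ/d)² = 2 × (2.169 / 0.32)² = 91.91.
Round up to the next whole unit.

n = 92 per group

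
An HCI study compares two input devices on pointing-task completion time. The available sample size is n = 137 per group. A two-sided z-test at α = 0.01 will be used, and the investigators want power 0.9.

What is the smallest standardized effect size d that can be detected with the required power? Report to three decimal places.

d ≈ 0.466

Required noncentrality: δ = z_{0.005} + z_{0.10} = 2.576 + 1.282 = 3.857.
(The second rejection-region term Φ(−δ − z_{α/2}) is negligible and dropped.)
δ = d·√(n/2) ⇒ d = δ/√(n/2) = 3.857/√(137/2) = 0.4661.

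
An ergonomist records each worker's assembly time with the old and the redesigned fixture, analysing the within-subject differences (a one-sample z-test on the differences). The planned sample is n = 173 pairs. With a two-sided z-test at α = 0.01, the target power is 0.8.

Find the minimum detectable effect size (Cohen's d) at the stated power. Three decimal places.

Need Φ(δ − 2.576) = 0.8, so δ = 2.576 + 0.842 = 3.417.
(Lower-tail contribution to power is negligible for δ > 0.)
δ = d·√n ⇒ d = δ/√n = 3.417/√173 = 0.2598.

d ≈ 0.260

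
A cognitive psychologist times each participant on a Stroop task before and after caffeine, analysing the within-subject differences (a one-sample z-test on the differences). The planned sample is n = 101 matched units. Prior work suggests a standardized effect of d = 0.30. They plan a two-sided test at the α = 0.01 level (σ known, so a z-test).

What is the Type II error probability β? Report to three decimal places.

β ≈ 0.330

Noncentrality parameter: δ = d·√n = 0.30 × √101 = 3.0150
Critical value for a two-sided test at α = 0.01: z_{α/2} = 2.576.
Power = Φ(δ − 2.576) + Φ(−δ − 2.576) = Φ(0.439) + Φ(-5.591) = 0.6697 + 0.0000 = 0.6697.
Type II error: β = 1 − power = 1 − 0.6697 = 0.3303.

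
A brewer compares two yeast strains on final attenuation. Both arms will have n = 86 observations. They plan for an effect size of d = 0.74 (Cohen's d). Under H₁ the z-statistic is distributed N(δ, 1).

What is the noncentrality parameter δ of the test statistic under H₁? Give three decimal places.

δ = d·√(n/2) = 0.74 × √(86/2) = 4.8525

δ ≈ 4.853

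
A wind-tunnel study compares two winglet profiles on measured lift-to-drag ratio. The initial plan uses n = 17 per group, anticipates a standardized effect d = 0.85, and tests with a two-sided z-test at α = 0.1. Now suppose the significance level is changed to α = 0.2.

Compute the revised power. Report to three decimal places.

Power ≈ 0.884

δ = d·√(n/2) = 0.85 × √(17/2) = 2.4782 (unchanged). New critical value: z_{0.1} = 1.282.
Revised power = Φ(δ − 1.282) + Φ(−δ − 1.282) = Φ(1.197) + Φ(-3.760) = 0.8843 + 0.0001 = 0.8844.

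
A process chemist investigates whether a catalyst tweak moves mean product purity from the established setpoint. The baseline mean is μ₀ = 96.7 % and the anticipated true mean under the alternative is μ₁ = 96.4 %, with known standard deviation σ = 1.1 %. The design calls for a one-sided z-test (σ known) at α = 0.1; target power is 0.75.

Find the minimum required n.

n = 52

Standardized effect: d = |μ₁ − μ₀| / σ = |96.4 − 96.7| / 1.1 = 0.2727
For power 0.75 need Φ(δ − z_{0.1}) = 0.75, so δ = z_{0.1} + z_{0.25} = 1.282 + 0.674 = 1.956.
δ = d·√n ⇒ n = (δ/d)² = (1.956 / 0.2727)² = 51.44.
Rounding up, n = 52.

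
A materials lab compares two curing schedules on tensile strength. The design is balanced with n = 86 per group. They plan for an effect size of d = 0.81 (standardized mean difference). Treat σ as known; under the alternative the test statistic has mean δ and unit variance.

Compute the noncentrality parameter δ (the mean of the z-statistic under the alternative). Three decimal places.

δ = d·√(n/2) = 0.81 × √(86/2) = 5.3115

δ ≈ 5.312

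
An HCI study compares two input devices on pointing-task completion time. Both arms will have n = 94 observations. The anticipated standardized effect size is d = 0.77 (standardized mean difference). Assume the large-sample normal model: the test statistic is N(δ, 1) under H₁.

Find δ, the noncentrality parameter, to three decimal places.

The noncentrality parameter scales effect size by the design's sample-size factor: δ = d·√(n/2) = 0.77 × √(94/2) = 5.2789

δ ≈ 5.279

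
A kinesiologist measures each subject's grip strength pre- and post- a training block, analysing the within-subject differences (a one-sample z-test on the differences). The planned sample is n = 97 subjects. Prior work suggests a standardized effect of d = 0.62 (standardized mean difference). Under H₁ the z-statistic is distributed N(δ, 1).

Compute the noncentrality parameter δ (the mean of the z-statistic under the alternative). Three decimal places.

δ ≈ 6.106

δ = d·√n = 0.62 × √97 = 6.1063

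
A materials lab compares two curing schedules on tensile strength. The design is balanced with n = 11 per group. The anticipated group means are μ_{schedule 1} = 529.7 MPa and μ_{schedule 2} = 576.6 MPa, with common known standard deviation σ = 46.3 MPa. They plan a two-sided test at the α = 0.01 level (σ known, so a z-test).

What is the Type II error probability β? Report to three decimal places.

β ≈ 0.579

Standardized effect: d = |μ_{schedule 1} − μ_{schedule 2}| / σ = |529.7 − 576.6| / 46.3 = 1.0130
Noncentrality parameter: δ = d·√(n/2) = 1.0130 × √(11/2) = 2.3756
Two-sided α = 0.01 → critical value z_{0.005} = 2.576.
Power = Φ(δ − 2.576) + Φ(−δ − 2.576) = Φ(-0.200) + Φ(-4.951) = 0.4207 + 0.0000 = 0.4207.
Type II error: β = 1 − power = 1 − 0.4207 = 0.5793.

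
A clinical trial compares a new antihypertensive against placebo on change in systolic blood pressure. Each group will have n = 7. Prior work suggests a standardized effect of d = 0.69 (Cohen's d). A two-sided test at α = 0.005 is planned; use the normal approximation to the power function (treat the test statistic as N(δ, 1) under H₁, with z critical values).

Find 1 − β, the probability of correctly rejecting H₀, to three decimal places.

Power ≈ 0.065

Noncentrality parameter: δ = d·√(n/2) = 0.69 × √(7/2) = 1.2909
Critical value for a two-sided test at α = 0.005: z_{α/2} = 2.807.
Power = Φ(δ − 2.807) + Φ(−δ − 2.807) = Φ(-1.516) + Φ(-4.098) = 0.0647 + 0.0000 = 0.0648.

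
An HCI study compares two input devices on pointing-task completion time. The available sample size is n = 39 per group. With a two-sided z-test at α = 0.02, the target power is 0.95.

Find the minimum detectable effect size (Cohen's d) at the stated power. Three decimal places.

Required noncentrality: δ = z_{0.01} + z_{0.05} = 2.326 + 1.645 = 3.971.
(The second rejection-region term Φ(−δ − z_{α/2}) is negligible and dropped.)
δ = d·√(n/2) ⇒ d = δ/√(n/2) = 3.971/√(39/2) = 0.8993.

d ≈ 0.899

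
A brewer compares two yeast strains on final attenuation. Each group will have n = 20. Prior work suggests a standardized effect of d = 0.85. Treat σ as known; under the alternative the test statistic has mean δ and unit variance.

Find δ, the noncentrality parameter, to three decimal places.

δ = d·√(n/2) = 0.85 × √(20/2) = 2.6879

δ ≈ 2.688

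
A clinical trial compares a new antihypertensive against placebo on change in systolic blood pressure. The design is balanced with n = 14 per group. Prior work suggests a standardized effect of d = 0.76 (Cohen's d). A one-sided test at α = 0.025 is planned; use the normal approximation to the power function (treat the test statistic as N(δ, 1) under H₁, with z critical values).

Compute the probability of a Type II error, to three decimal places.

Noncentrality parameter: δ = d·√(n/2) = 0.76 × √(14/2) = 2.0108
Critical value for a one-sided test at α = 0.025: z_α = 1.960.
Power = Φ(δ − 1.960) = Φ(0.051) = 0.5203.
Type II error: β = 1 − power = 1 − 0.5203 = 0.4797.

β ≈ 0.480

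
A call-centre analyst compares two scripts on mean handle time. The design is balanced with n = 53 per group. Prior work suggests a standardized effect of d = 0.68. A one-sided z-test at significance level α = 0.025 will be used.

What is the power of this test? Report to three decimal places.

Power ≈ 0.938

Noncentrality parameter: δ = d·√(n/2) = 0.68 × √(53/2) = 3.5005
One-sided α = 0.025 → critical value z_{0.025} = 1.960.
Power = Φ(δ − 1.960) = Φ(1.541) = 0.9383.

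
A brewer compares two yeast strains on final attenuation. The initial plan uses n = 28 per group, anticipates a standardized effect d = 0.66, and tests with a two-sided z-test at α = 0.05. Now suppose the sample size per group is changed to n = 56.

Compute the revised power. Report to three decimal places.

Power ≈ 0.937

With n = 56 per group: δ = d·√(n/2) = 0.66 × √(56/2) = 3.4924. Critical value z_{0.025} = 1.960.
Revised power = Φ(δ − 1.960) + Φ(−δ − 1.960) = Φ(1.532) + Φ(-5.452) = 0.9373 + 0.0000 = 0.9373.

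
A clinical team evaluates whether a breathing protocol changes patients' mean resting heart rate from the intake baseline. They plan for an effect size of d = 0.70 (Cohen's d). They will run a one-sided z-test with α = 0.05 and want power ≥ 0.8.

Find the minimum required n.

n = 13

Set Φ(δ − 1.645) = 0.8; then δ − 1.645 = Φ⁻¹(0.8) = 0.842, giving δ = 2.486.
δ = d·√n ⇒ n = (δ/d)² = (2.486 / 0.70)² = 12.62.
Rounding up, n = 13.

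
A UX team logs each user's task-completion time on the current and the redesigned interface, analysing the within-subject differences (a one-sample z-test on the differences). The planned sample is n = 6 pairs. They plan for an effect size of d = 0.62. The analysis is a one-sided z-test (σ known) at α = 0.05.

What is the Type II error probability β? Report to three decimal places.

β ≈ 0.550

Noncentrality parameter: δ = d·√n = 0.62 × √6 = 1.5187
One-sided α = 0.05 → critical value z_{0.05} = 1.645.
Power = P(Z > 1.645 − δ) = Φ(-0.126) = 0.4498.
Type II error: β = 1 − power = 1 − 0.4498 = 0.5502.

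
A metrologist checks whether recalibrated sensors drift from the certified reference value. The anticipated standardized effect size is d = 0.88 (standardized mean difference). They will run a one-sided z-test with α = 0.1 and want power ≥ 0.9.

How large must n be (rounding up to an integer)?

n = 9

Set Φ(δ − 1.282) = 0.9; then δ − 1.282 = Φ⁻¹(0.9) = 1.282, giving δ = 2.563.
δ = d·√n ⇒ n = (δ/d)² = (2.563 / 0.88)² = 8.48.
Round up to the next whole unit.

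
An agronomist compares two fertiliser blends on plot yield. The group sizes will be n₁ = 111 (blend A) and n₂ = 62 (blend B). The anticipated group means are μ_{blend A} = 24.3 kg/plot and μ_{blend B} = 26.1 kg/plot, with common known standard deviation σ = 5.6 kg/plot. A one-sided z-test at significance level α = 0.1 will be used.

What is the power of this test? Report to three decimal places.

Power ≈ 0.772

Standardized effect: d = |μ_{blend A} − μ_{blend B}| / σ = |24.3 − 26.1| / 5.6 = 0.3214
Noncentrality parameter: δ = d / √(1/n₁ + 1/n₂) = 0.3214 / √(1/111 + 1/62) = 2.0273
Critical value for a one-sided test at α = 0.1: z_α = 1.282.
Power = P(Z > 1.282 − δ) = Φ(0.746) = 0.7721.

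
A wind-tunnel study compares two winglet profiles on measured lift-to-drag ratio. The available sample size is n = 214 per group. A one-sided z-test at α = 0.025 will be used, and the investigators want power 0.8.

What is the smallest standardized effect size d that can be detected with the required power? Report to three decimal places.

d ≈ 0.271

Required noncentrality: δ = z_{0.025} + z_{0.20} = 1.960 + 0.842 = 2.802.
δ = d·√(n/2) ⇒ d = δ/√(n/2) = 2.802/√(214/2) = 0.2708.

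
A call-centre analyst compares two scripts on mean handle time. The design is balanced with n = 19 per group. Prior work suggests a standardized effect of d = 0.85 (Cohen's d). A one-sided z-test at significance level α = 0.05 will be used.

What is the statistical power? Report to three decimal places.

Noncentrality parameter: δ = d·√(n/2) = 0.85 × √(19/2) = 2.6199
One-sided α = 0.05 → critical value z_{0.05} = 1.645.
Power = P(Z > 1.645 − δ) = Φ(0.975) = 0.8352.

Power ≈ 0.835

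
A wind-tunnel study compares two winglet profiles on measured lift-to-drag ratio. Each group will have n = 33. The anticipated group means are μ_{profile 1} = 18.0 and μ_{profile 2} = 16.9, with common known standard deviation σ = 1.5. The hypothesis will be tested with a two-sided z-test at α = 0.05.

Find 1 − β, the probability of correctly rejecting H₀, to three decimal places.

Power ≈ 0.846

Standardized effect: d = |μ_{profile 1} − μ_{profile 2}| / σ = |18.0 − 16.9| / 1.5 = 0.7333
Noncentrality parameter: δ = d·√(n/2) = 0.7333 × √(33/2) = 2.9788
Two-sided α = 0.05 → critical value z_{0.025} = 1.960.
Power = Φ(δ − 1.960) + Φ(−δ − 1.960) = Φ(1.019) + Φ(-4.939) = 0.8459 + 0.0000 = 0.8459.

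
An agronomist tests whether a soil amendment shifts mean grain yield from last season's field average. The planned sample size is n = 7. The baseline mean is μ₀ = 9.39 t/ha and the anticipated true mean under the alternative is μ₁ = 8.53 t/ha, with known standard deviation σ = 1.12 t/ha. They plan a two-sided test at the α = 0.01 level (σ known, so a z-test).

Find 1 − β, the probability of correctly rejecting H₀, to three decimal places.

Power ≈ 0.293

Standardized effect: d = |μ₁ − μ₀| / σ = |8.53 − 9.39| / 1.12 = 0.7679
Noncentrality parameter: δ = d·√n = 0.7679 × √7 = 2.0316
Two-sided α = 0.01 → critical value z_{0.005} = 2.576.
Power = Φ(δ − 2.576) + Φ(−δ − 2.576) = Φ(-0.544) + Φ(-4.607) = 0.2931 + 0.0000 = 0.2931.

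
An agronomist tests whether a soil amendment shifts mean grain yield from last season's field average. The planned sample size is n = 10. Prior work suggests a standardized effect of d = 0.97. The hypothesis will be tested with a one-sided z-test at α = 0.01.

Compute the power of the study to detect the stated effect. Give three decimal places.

Noncentrality parameter: λ = d·√n = 0.97 × √10 = 3.0674
One-sided α = 0.01 → critical value z_{0.01} = 2.326.
Power = Φ(λ − 2.326) = Φ(0.741) = 0.7707.

Power ≈ 0.771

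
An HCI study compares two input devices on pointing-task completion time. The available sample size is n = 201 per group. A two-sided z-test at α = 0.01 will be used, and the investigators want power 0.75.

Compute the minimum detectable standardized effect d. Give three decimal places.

d ≈ 0.324

Required noncentrality: δ = z_{0.005} + z_{0.25} = 2.576 + 0.674 = 3.250.
(Lower-tail contribution to power is negligible for δ > 0.)
δ = d·√(n/2) ⇒ d = δ/√(n/2) = 3.250/√(201/2) = 0.3242.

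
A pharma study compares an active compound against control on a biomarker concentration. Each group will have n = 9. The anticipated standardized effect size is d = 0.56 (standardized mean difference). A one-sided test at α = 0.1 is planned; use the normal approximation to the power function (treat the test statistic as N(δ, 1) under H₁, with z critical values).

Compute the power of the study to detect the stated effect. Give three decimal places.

Noncentrality parameter: δ = d·√(n/2) = 0.56 × √(9/2) = 1.1879
One-sided α = 0.1 → critical value z_{0.1} = 1.282.
Power = P(Z > 1.282 − δ) = Φ(-0.094) = 0.4627.

Power ≈ 0.463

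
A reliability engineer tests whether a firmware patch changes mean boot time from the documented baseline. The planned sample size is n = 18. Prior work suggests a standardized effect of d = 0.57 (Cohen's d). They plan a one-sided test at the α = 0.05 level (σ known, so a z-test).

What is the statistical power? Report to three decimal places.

Power ≈ 0.780

Noncentrality parameter: δ = d·√n = 0.57 × √18 = 2.4183
Critical value for a one-sided test at α = 0.05: z_α = 1.645.
Power = P(Z > 1.645 − δ) = Φ(0.773) = 0.7804.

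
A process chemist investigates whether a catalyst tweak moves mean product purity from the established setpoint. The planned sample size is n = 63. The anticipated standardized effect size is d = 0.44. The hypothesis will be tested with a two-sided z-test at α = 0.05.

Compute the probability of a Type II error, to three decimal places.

Noncentrality parameter: δ = d·√n = 0.44 × √63 = 3.4924
Critical value for a two-sided test at α = 0.05: z_{α/2} = 1.960.
Power = Φ(δ − 1.960) + Φ(−δ − 1.960) = Φ(1.532) + Φ(-5.452) = 0.9373 + 0.0000 = 0.9373.
Type II error: β = 1 − power = 1 − 0.9373 = 0.0627.

β ≈ 0.063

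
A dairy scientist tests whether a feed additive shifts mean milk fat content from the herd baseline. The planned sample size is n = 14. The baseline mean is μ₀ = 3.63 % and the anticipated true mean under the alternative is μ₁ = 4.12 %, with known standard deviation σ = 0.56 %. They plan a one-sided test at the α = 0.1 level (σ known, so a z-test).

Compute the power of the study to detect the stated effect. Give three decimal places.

Standardized effect: d = |μ₁ − μ₀| / σ = |4.12 − 3.63| / 0.56 = 0.8750
Noncentrality parameter: δ = d·√n = 0.8750 × √14 = 3.2740
Critical value for a one-sided test at α = 0.1: z_α = 1.282.
Power = P(Z > 1.282 − δ) = Φ(1.992) = 0.9768.

Power ≈ 0.977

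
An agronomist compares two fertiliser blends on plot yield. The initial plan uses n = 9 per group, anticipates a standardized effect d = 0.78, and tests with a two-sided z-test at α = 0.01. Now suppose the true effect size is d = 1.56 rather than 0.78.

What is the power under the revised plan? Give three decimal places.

Power ≈ 0.768

With d = 1.56: δ = d·√(n/2) = 1.56 × √(9/2) = 3.3093. Critical value z_{0.005} = 2.576.
Revised power = Φ(δ − 2.576) + Φ(−δ − 2.576) = Φ(0.733) + Φ(-5.885) = 0.7684 + 0.0000 = 0.7684.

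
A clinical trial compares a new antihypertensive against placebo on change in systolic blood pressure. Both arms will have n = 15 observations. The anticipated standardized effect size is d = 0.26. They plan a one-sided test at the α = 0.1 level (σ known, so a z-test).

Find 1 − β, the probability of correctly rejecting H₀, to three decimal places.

Power ≈ 0.285

Noncentrality parameter: δ = d·√(n/2) = 0.26 × √(15/2) = 0.7120
Critical value for a one-sided test at α = 0.1: z_α = 1.282.
Power = P(Z > 1.282 − δ) = Φ(-0.570) = 0.2845.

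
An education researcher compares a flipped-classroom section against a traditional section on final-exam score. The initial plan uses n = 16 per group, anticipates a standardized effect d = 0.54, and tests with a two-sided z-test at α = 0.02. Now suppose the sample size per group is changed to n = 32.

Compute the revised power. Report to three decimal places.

Power ≈ 0.434

With n = 32 per group: δ = d·√(n/2) = 0.54 × √(32/2) = 2.1600. Critical value z_{0.01} = 2.326.
Revised power = Φ(δ − 2.326) + Φ(−δ − 2.326) = Φ(-0.166) + Φ(-4.486) = 0.4339 + 0.0000 = 0.4339.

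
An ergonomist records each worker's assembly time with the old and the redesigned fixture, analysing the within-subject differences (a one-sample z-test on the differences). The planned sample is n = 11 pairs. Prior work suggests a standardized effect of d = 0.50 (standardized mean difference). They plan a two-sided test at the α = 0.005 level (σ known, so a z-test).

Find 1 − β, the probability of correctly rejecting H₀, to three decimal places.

Noncentrality parameter: δ = d·√n = 0.50 × √11 = 1.6583
Two-sided α = 0.005 → critical value z_{0.0025} = 2.807.
Power = Φ(δ − 2.807) + Φ(−δ − 2.807) = Φ(-1.149) + Φ(-4.465) = 0.1253 + 0.0000 = 0.1253.

Power ≈ 0.125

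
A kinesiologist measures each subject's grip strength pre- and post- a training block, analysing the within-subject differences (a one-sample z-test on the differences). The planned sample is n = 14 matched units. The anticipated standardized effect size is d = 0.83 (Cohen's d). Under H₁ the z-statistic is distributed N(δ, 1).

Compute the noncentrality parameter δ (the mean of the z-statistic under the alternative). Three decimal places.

δ ≈ 3.106

The noncentrality parameter scales effect size by the design's sample-size factor: δ = d·√n = 0.83 × √14 = 3.1056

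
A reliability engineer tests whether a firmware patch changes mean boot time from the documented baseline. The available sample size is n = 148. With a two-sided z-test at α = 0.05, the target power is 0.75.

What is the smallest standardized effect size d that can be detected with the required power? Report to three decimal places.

d ≈ 0.217

Required noncentrality: δ = z_{0.025} + z_{0.25} = 1.960 + 0.674 = 2.634.
(The second rejection-region term Φ(−δ − z_{α/2}) is negligible and dropped.)
δ = d·√n ⇒ d = δ/√n = 2.634/√148 = 0.2166.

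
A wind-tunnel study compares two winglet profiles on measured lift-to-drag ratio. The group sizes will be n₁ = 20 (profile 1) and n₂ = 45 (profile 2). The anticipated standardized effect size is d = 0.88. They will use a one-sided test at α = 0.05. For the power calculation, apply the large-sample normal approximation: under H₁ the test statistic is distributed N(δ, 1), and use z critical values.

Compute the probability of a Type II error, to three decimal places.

Noncentrality parameter: δ = d / √(1/n₁ + 1/n₂) = 0.88 / √(1/20 + 1/45) = 3.2745
Critical value for a one-sided test at α = 0.05: z_α = 1.645.
Power = P(Z > 1.645 − δ) = Φ(1.630) = 0.9484.
Type II error: β = 1 − power = 1 − 0.9484 = 0.0516.

β ≈ 0.052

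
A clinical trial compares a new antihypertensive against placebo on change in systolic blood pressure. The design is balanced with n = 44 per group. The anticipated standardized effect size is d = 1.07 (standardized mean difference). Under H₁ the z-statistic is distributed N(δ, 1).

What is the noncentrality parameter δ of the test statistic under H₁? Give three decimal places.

δ = d·√(n/2) = 1.07 × √(44/2) = 5.0187

δ ≈ 5.019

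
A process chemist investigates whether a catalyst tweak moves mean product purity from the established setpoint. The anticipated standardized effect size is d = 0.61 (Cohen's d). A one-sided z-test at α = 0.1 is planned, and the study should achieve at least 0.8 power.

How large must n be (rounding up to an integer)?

For power 0.8 need Φ(δ − z_{0.1}) = 0.8, so δ = z_{0.1} + z_{0.20} = 1.282 + 0.842 = 2.123.
δ = d·√n ⇒ n = (δ/d)² = (2.123 / 0.61)² = 12.11.
Round up to the next whole unit.

n = 13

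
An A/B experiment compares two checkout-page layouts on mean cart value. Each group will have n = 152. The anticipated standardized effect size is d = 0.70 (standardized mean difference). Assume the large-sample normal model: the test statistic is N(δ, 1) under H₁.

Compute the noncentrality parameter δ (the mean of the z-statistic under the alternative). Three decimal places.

δ ≈ 6.102

δ = d·√(n/2) = 0.70 × √(152/2) = 6.1025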